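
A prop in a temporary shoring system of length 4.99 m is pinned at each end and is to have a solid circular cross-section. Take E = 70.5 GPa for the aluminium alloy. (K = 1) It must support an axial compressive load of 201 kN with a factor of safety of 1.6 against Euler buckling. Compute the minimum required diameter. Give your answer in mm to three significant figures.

Required P_cr = n·P = 1.6 × 201 = 321.6 kN
L_e = K·L = 1 × 4.99 = 4.990 m
Required I = P_cr·L_e²/(π²E) = 3.216×10^5 × 4.990² / (π² × 7.05×10^10) = 1.151×10^-5 m⁴
I_req = 1.151×10^7 mm⁴
Solid circle: I = πd⁴/64  ⇒  d = (64I/π)^(1/4) = (64×1.151×10^7/π)^(1/4) = 124 mm

d ≈ 124 mm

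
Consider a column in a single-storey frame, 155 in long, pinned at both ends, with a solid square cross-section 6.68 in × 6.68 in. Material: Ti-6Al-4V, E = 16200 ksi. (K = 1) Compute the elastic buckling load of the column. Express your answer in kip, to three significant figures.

I = a⁴/12 = 6.68⁴/12 = 165.9 in⁴
Effective length L_e = K·L = 1 × 155 = 155.0 in
P_cr = π²EI / L_e² = π² × 16200×10³ × 165.9 / 155.0² = 1.104×10^6 lb

P_cr ≈ 1100 kip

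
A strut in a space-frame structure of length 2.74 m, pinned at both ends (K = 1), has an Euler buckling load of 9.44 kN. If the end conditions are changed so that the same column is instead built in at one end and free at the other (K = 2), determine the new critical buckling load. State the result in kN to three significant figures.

P_cr ≈ 2.36 kN

P_cr ∝ 1/K², so P_cr,new = P_cr,old × (K_old/K_new)² = 9.44 × (1/2)²
= 9.44 × 0.2500 = 2.36 kN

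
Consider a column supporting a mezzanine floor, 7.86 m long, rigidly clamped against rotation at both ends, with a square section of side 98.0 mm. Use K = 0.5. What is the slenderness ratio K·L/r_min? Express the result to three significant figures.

For a square r = a/√12 = 98.0/√12 = 28.29 mm
L_e = K·L = 0.5 × 7.86 m = 3.930 m = 3930.0 mm
λ = L_e / r_min = 3930.0 / 28.29 = 139

λ ≈ 139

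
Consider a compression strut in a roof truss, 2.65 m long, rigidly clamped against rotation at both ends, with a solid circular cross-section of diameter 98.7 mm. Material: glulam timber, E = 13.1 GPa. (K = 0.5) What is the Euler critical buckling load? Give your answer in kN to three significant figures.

P_cr ≈ 343 kN

I = πd⁴/64 = π×98.7⁴/64 = 4.658×10^6 mm⁴
I = 4.658×10^6 mm⁴ = 4.658×10^-6 m⁴
Effective length L_e = K·L = 0.5 × 2.65 = 1.325 m
P_cr = π²EI / L_e² = π² × 13.1×10⁹ × 4.658×10^-6 / 1.325² = 3.431×10^5 N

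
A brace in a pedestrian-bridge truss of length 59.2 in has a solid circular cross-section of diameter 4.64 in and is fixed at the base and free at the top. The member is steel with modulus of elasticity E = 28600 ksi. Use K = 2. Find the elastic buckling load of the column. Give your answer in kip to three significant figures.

I = πd⁴/64 = π×4.64⁴/64 = 22.75 in⁴
Effective length L_e = K·L = 2 × 59.2 = 118.4 in
P_cr = π²EI / L_e² = π² × 28600×10³ × 22.75 / 118.4² = 4.581×10^5 lb

P_cr ≈ 458 kip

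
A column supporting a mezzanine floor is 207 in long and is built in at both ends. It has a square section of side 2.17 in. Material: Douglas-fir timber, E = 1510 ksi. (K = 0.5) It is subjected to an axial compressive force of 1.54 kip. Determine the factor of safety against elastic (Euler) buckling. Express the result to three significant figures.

n ≈ 1.67

I = a⁴/12 = 2.17⁴/12 = 1.848 in⁴
Effective length L_e = K·L = 0.5 × 207 = 103.5 in
P_cr = π²EI / L_e² = π² × 1510×10³ × 1.848 / 103.5² = 2.571×10^3 lb
Factor of safety n = P_cr / P = 2.5707 / 1.54 = 1.67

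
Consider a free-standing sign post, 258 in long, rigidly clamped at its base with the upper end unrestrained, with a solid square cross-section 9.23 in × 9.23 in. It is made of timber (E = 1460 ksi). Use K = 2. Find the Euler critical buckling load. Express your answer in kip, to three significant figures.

I = a⁴/12 = 9.23⁴/12 = 604.8 in⁴
Effective length L_e = K·L = 2 × 258 = 516.0 in
P_cr = π²EI / L_e² = π² × 1460×10³ × 604.8 / 516.0² = 3.273×10^4 lb

P_cr ≈ 32.7 kip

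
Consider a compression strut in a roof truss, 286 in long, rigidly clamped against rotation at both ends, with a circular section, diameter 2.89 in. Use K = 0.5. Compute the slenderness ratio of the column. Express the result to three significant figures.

λ ≈ 198

I = πd⁴/64 = π×2.89⁴/64 = 3.424 in⁴
A = 6.560 in²;  r_min = √(I/A) = √(3.424/6.560) = 0.7225 in
L_e = K·L = 0.5 × 286 = 143.0 in
λ = L_e / r_min = 143.00 / 0.7225 = 198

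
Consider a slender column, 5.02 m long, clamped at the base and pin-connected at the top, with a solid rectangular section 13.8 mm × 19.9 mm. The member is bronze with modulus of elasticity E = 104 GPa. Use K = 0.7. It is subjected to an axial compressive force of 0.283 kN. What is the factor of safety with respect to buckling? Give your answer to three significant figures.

Buckling occurs about the weak axis: I_min = h·b³/12 with b = 13.8 mm (the shorter side).
I_min = 19.9×13.8³/12 = 4.358×10^3 mm⁴
I = 4.358×10^3 mm⁴ = 4.358×10^-9 m⁴
Effective length L_e = K·L = 0.7 × 5.02 = 3.514 m
P_cr = π²EI / L_e² = π² × 104×10⁹ × 4.358×10^-9 / 3.514² = 362.3 N
Factor of safety n = P_cr / P = 0.36228 / 0.283 = 1.28

n ≈ 1.28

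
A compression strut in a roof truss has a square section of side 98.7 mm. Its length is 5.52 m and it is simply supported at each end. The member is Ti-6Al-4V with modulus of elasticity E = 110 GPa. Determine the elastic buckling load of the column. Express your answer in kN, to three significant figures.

I = a⁴/12 = 98.7⁴/12 = 7.908×10^6 mm⁴
I = 7.908×10^6 mm⁴ = 7.908×10^-6 m⁴
Effective length L_e = K·L = 1 × 5.52 = 5.520 m
P_cr = π²EI / L_e² = π² × 110×10⁹ × 7.908×10^-6 / 5.520² = 2.818×10^5 N

P_cr ≈ 282 kN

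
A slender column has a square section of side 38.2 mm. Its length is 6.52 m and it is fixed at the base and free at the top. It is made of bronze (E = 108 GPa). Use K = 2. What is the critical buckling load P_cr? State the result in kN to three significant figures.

I = a⁴/12 = 38.2⁴/12 = 1.774×10^5 mm⁴
I = 1.774×10^5 mm⁴ = 1.774×10^-7 m⁴
Effective length L_e = K·L = 2 × 6.52 = 13.04 m
P_cr = π²EI / L_e² = π² × 108×10⁹ × 1.774×10^-7 / 13.04² = 1.112×10^3 N

P_cr ≈ 1.11 kN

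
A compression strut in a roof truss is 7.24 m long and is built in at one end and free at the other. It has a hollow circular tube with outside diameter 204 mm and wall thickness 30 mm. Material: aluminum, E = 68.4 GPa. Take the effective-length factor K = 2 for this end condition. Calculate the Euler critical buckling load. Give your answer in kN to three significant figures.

P_cr ≈ 206 kN

Inner diameter d_i = 204 − 2×30 = 144.0 mm
I = π(d_o⁴ − d_i⁴)/64 = π(204⁴ − 144.0⁴)/64 = 6.391×10^7 mm⁴
I = 6.391×10^7 mm⁴ = 6.391×10^-5 m⁴
Effective length L_e = K·L = 2 × 7.24 = 14.48 m
P_cr = π²EI / L_e² = π² × 68.4×10⁹ × 6.391×10^-5 / 14.48² = 2.058×10^5 N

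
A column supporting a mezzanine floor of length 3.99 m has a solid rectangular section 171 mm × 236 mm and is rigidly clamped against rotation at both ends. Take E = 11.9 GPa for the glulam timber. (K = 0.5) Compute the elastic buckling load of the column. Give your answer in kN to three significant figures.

Buckling occurs about the weak axis: I_min = h·b³/12 with b = 171 mm (the shorter side).
I_min = 236×171³/12 = 9.834×10^7 mm⁴
I = 9.834×10^7 mm⁴ = 9.834×10^-5 m⁴
Effective length L_e = K·L = 0.5 × 3.99 = 1.995 m
P_cr = π²EI / L_e² = π² × 11.9×10⁹ × 9.834×10^-5 / 1.995² = 2.902×10^6 N

P_cr ≈ 2900 kN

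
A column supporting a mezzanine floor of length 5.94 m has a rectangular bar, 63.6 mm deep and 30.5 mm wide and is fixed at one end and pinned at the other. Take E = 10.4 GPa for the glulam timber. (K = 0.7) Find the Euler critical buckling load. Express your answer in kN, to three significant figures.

P_cr ≈ 0.893 kN

Buckling occurs about the weak axis: I_min = h·b³/12 with b = 30.5 mm (the shorter side).
I_min = 63.6×30.5³/12 = 1.504×10^5 mm⁴
I = 1.504×10^5 mm⁴ = 1.504×10^-7 m⁴
Effective length L_e = K·L = 0.7 × 5.94 = 4.158 m
P_cr = π²EI / L_e² = π² × 10.4×10⁹ × 1.504×10^-7 / 4.158² = 892.8 N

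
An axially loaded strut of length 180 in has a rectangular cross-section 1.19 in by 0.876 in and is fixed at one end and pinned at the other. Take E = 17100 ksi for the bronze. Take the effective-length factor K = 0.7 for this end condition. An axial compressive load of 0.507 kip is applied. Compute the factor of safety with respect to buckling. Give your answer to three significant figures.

Buckling occurs about the weak axis: I_min = h·b³/12 with b = 0.876 in (the shorter side).
I_min = 1.19×0.876³/12 = 6.666×10^-2 in⁴
Effective length L_e = K·L = 0.7 × 180 = 126.0 in
P_cr = π²EI / L_e² = π² × 17100×10³ × 6.666×10^-2 / 126.0² = 708.7 lb
Factor of safety n = P_cr / P = 0.70865 / 0.507 = 1.40

n ≈ 1.40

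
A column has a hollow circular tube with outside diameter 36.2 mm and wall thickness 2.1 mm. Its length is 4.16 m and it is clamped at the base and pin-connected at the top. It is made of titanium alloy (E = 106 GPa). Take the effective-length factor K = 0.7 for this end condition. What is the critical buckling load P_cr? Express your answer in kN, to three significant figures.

Inner diameter d_i = 36.2 − 2×2.1 = 32.00 mm
I = π(d_o⁴ − d_i⁴)/64 = π(36.2⁴ − 32.00⁴)/64 = 3.282×10^4 mm⁴
I = 3.282×10^4 mm⁴ = 3.282×10^-8 m⁴
Effective length L_e = K·L = 0.7 × 4.16 = 2.912 m
P_cr = π²EI / L_e² = π² × 106×10⁹ × 3.282×10^-8 / 2.912² = 4.050×10^3 N

P_cr ≈ 4.05 kN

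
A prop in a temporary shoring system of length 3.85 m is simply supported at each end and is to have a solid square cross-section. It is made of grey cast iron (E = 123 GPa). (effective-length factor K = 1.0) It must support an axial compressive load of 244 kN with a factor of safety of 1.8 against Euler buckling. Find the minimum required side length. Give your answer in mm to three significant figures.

a ≈ 89.6 mm

Required P_cr = n·P = 1.8 × 244 = 439.2 kN
L_e = K·L = 1 × 3.85 = 3.850 m
Required I = P_cr·L_e²/(π²E) = 4.392×10^5 × 3.850² / (π² × 1.23×10^11) = 5.363×10^-6 m⁴
I_req = 5.363×10^6 mm⁴
Solid square: I = a⁴/12  ⇒  a = (12I)^(1/4) = (12×5.363×10^6)^(1/4) = 89.6 mm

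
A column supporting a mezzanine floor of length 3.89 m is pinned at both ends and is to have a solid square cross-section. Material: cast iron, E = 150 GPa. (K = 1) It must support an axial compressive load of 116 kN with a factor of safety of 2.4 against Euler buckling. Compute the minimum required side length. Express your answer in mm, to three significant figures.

a ≈ 76.4 mm

Required P_cr = n·P = 2.4 × 116 = 278.4 kN
L_e = K·L = 1 × 3.89 = 3.890 m
Required I = P_cr·L_e²/(π²E) = 2.784×10^5 × 3.890² / (π² × 1.50×10^11) = 2.846×10^-6 m⁴
I_req = 2.846×10^6 mm⁴
Solid square: I = a⁴/12  ⇒  a = (12I)^(1/4) = (12×2.846×10^6)^(1/4) = 76.4 mm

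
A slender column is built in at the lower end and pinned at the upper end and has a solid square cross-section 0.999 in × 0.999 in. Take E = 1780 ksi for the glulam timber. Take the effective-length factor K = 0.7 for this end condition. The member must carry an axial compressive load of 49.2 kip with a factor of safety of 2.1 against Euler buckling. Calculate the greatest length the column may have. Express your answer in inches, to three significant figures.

I = a⁴/12 = 0.999⁴/12 = 8.300×10^-2 in⁴
Required critical load P_cr = n·P = 2.1 × 49.2 = 103.3 kip = 1.033×10^5 lb
From P_cr = π²EI/(K·L)²:  L = (1/K)·√(π²EI/P_cr) = (1/0.7)·√(π²×1.78×10^6×8.300×10^-2/1.033×10^5)
L = 5.37 in

L_max ≈ 5.37 in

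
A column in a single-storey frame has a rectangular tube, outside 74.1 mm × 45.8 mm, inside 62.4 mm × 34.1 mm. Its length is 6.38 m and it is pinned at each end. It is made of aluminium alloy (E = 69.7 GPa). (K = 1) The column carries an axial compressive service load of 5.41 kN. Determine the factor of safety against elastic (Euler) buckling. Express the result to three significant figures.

n ≈ 1.21

Weak-axis I_min = (h_o·b_o³ − h_i·b_i³)/12 with b_o = 45.8, b_i = 34.10 mm (shorter outer/inner sides).
I_min = (74.1×45.8³ − 62.40×34.10³)/12 = 3.871×10^5 mm⁴
I = 3.871×10^5 mm⁴ = 3.871×10^-7 m⁴
Effective length L_e = K·L = 1 × 6.38 = 6.380 m
P_cr = π²EI / L_e² = π² × 69.7×10⁹ × 3.871×10^-7 / 6.380² = 6.541×10^3 N
Factor of safety n = P_cr / P = 6.5413 / 5.41 = 1.21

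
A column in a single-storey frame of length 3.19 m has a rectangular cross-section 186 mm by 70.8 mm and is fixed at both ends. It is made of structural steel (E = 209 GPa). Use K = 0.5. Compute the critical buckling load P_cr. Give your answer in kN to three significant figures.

Buckling occurs about the weak axis: I_min = h·b³/12 with b = 70.8 mm (the shorter side).
I_min = 186×70.8³/12 = 5.501×10^6 mm⁴
I = 5.501×10^6 mm⁴ = 5.501×10^-6 m⁴
Effective length L_e = K·L = 0.5 × 3.19 = 1.595 m
P_cr = π²EI / L_e² = π² × 209×10⁹ × 5.501×10^-6 / 1.595² = 4.460×10^6 N

P_cr ≈ 4460 kN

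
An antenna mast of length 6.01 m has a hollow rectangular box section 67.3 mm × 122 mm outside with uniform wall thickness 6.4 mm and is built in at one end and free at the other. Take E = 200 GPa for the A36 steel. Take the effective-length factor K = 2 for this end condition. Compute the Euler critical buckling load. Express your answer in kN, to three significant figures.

P_cr ≈ 22.2 kN

Inner dimensions: h_i = 122 − 2×6.4 = 109.2 mm, b_i = 67.3 − 2×6.4 = 54.50 mm
Weak-axis I_min = (h_o·b_o³ − h_i·b_i³)/12 with b_o = 67.3, b_i = 54.50 mm (shorter outer/inner sides).
I_min = (122×67.3³ − 109.2×54.50³)/12 = 1.626×10^6 mm⁴
I = 1.626×10^6 mm⁴ = 1.626×10^-6 m⁴
Effective length L_e = K·L = 2 × 6.01 = 12.02 m
P_cr = π²EI / L_e² = π² × 200×10⁹ × 1.626×10^-6 / 12.02² = 2.221×10^4 N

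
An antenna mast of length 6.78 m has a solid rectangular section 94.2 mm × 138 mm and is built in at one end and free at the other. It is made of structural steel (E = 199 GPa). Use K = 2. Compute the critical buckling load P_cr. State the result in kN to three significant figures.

Buckling occurs about the weak axis: I_min = h·b³/12 with b = 94.2 mm (the shorter side).
I_min = 138×94.2³/12 = 9.613×10^6 mm⁴
I = 9.613×10^6 mm⁴ = 9.613×10^-6 m⁴
Effective length L_e = K·L = 2 × 6.78 = 13.56 m
P_cr = π²EI / L_e² = π² × 199×10⁹ × 9.613×10^-6 / 13.56² = 1.027×10^5 N

P_cr ≈ 103 kN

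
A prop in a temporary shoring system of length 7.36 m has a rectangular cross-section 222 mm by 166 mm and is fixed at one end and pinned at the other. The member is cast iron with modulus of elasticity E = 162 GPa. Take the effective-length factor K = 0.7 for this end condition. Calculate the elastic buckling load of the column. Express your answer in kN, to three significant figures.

P_cr ≈ 5100 kN

Buckling occurs about the weak axis: I_min = h·b³/12 with b = 166 mm (the shorter side).
I_min = 222×166³/12 = 8.462×10^7 mm⁴
I = 8.462×10^7 mm⁴ = 8.462×10^-5 m⁴
Effective length L_e = K·L = 0.7 × 7.36 = 5.152 m
P_cr = π²EI / L_e² = π² × 162×10⁹ × 8.462×10^-5 / 5.152² = 5.098×10^6 N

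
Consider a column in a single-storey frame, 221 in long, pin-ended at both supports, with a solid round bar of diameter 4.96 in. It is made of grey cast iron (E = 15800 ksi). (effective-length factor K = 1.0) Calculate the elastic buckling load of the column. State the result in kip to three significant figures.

I = πd⁴/64 = π×4.96⁴/64 = 29.71 in⁴
Effective length L_e = K·L = 1 × 221 = 221.0 in
P_cr = π²EI / L_e² = π² × 15800×10³ × 29.71 / 221.0² = 9.486×10^4 lb

P_cr ≈ 94.9 kip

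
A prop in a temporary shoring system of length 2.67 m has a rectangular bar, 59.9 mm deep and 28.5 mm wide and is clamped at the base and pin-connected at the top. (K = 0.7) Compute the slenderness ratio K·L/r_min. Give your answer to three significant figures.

λ ≈ 227

Buckling occurs about the weak axis: I_min = h·b³/12 with b = 28.5 mm (the shorter side).
I_min = 59.9×28.5³/12 = 1.156×10^5 mm⁴
A = 1.707×10^3 mm²;  r_min = √(I/A) = √(1.156×10^5/1.707×10^3) = 8.227 mm
L_e = K·L = 0.7 × 2.67 m = 1.869 m = 1869.0 mm
λ = L_e / r_min = 1869.0 / 8.227 = 227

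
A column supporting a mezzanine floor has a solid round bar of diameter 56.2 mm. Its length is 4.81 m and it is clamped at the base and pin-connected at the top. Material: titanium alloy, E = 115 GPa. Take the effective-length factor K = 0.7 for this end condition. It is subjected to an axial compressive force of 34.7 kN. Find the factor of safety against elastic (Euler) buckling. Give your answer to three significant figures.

I = πd⁴/64 = π×56.2⁴/64 = 4.897×10^5 mm⁴
I = 4.897×10^5 mm⁴ = 4.897×10^-7 m⁴
Effective length L_e = K·L = 0.7 × 4.81 = 3.367 m
P_cr = π²EI / L_e² = π² × 115×10⁹ × 4.897×10^-7 / 3.367² = 4.903×10^4 N
Factor of safety n = P_cr / P = 49.026 / 34.7 = 1.41

n ≈ 1.41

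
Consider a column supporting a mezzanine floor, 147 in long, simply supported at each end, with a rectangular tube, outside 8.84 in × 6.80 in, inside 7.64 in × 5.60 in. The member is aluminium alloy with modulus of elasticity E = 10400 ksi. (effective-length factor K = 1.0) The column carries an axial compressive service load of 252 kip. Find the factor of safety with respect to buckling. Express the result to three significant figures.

n ≈ 2.26

Weak-axis I_min = (h_o·b_o³ − h_i·b_i³)/12 with b_o = 6.80, b_i = 5.600 in (shorter outer/inner sides).
I_min = (8.84×6.80³ − 7.640×5.600³)/12 = 119.8 in⁴
Effective length L_e = K·L = 1 × 147 = 147.0 in
P_cr = π²EI / L_e² = π² × 10400×10³ × 119.8 / 147.0² = 5.692×10^5 lb
Factor of safety n = P_cr / P = 569.16 / 252 = 2.26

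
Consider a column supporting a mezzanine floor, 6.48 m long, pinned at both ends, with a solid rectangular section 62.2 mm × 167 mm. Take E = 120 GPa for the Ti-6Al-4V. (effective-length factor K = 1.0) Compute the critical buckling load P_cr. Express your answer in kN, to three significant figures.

P_cr ≈ 94.5 kN

Buckling occurs about the weak axis: I_min = h·b³/12 with b = 62.2 mm (the shorter side).
I_min = 167×62.2³/12 = 3.349×10^6 mm⁴
I = 3.349×10^6 mm⁴ = 3.349×10^-6 m⁴
Effective length L_e = K·L = 1 × 6.48 = 6.480 m
P_cr = π²EI / L_e² = π² × 120×10⁹ × 3.349×10^-6 / 6.480² = 9.446×10^4 N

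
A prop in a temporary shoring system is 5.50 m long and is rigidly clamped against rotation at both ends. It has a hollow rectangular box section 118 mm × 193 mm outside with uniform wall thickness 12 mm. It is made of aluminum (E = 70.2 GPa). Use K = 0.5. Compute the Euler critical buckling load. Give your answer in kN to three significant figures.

Inner dimensions: h_i = 193 − 2×12 = 169.0 mm, b_i = 118 − 2×12 = 94.00 mm
Weak-axis I_min = (h_o·b_o³ − h_i·b_i³)/12 with b_o = 118, b_i = 94.00 mm (shorter outer/inner sides).
I_min = (193×118³ − 169.0×94.00³)/12 = 1.473×10^7 mm⁴
I = 1.473×10^7 mm⁴ = 1.473×10^-5 m⁴
Effective length L_e = K·L = 0.5 × 5.50 = 2.750 m
P_cr = π²EI / L_e² = π² × 70.2×10⁹ × 1.473×10^-5 / 2.750² = 1.349×10^6 N

P_cr ≈ 1350 kN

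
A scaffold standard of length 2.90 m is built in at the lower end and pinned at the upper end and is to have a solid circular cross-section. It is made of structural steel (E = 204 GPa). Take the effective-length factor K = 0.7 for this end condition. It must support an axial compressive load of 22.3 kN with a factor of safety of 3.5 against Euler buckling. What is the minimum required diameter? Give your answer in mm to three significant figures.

Required P_cr = n·P = 3.5 × 22.3 = 78.05 kN
L_e = K·L = 0.7 × 2.90 = 2.030 m
Required I = P_cr·L_e²/(π²E) = 7.805×10^4 × 2.030² / (π² × 2.04×10^11) = 1.597×10^-7 m⁴
I_req = 1.597×10^5 mm⁴
Solid circle: I = πd⁴/64  ⇒  d = (64I/π)^(1/4) = (64×1.597×10^5/π)^(1/4) = 42.5 mm

d ≈ 42.5 mm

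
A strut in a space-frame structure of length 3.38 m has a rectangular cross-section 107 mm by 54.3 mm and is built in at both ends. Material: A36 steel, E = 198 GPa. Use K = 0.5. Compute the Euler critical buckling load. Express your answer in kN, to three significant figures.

Buckling occurs about the weak axis: I_min = h·b³/12 with b = 54.3 mm (the shorter side).
I_min = 107×54.3³/12 = 1.428×10^6 mm⁴
I = 1.428×10^6 mm⁴ = 1.428×10^-6 m⁴
Effective length L_e = K·L = 0.5 × 3.38 = 1.690 m
P_cr = π²EI / L_e² = π² × 198×10⁹ × 1.428×10^-6 / 1.690² = 9.768×10^5 N

P_cr ≈ 977 kN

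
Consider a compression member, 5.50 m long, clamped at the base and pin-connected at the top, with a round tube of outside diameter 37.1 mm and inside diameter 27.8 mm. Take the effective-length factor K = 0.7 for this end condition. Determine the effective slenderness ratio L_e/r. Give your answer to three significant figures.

d_o = 37.1 mm, d_i = 27.8 mm
I = π(d_o⁴ − d_i⁴)/64 = π(37.1⁴ − 27.80⁴)/64 = 6.368×10^4 mm⁴
A = 474.0 mm²;  r_min = √(I/A) = √(6.368×10^4/474.0) = 11.59 mm
L_e = K·L = 0.7 × 5.50 m = 3.850 m = 3850.0 mm
λ = L_e / r_min = 3850.0 / 11.59 = 332

λ ≈ 332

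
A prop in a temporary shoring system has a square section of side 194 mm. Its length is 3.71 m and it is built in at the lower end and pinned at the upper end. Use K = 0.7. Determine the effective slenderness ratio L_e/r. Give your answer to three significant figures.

For a square r = a/√12 = 194/√12 = 56.00 mm
L_e = K·L = 0.7 × 3.71 m = 2.597 m = 2597.0 mm
λ = L_e / r_min = 2597.0 / 56.00 = 46.4

λ ≈ 46.4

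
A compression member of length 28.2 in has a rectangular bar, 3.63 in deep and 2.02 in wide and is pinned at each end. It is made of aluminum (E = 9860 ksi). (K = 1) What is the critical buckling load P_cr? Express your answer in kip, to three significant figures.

P_cr ≈ 305 kip

Buckling occurs about the weak axis: I_min = h·b³/12 with b = 2.02 in (the shorter side).
I_min = 3.63×2.02³/12 = 2.493 in⁴
Effective length L_e = K·L = 1 × 28.2 = 28.20 in
P_cr = π²EI / L_e² = π² × 9860×10³ × 2.493 / 28.20² = 3.051×10^5 lb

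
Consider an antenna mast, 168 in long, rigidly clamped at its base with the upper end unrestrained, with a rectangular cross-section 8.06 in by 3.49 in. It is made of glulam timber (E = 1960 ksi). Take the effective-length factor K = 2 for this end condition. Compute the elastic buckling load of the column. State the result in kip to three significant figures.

P_cr ≈ 4.89 kip

Buckling occurs about the weak axis: I_min = h·b³/12 with b = 3.49 in (the shorter side).
I_min = 8.06×3.49³/12 = 28.55 in⁴
Effective length L_e = K·L = 2 × 168 = 336.0 in
P_cr = π²EI / L_e² = π² × 1960×10³ × 28.55 / 336.0² = 4.892×10^3 lb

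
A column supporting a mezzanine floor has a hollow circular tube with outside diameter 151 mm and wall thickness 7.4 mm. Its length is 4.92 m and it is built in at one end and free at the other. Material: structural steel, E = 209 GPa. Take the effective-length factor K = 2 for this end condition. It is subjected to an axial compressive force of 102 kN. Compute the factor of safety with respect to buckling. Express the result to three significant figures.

Inner diameter d_i = 151 − 2×7.4 = 136.2 mm
I = π(d_o⁴ − d_i⁴)/64 = π(151⁴ − 136.2⁴)/64 = 8.628×10^6 mm⁴
I = 8.628×10^6 mm⁴ = 8.628×10^-6 m⁴
Effective length L_e = K·L = 2 × 4.92 = 9.840 m
P_cr = π²EI / L_e² = π² × 209×10⁹ × 8.628×10^-6 / 9.840² = 1.838×10^5 N
Factor of safety n = P_cr / P = 183.81 / 102 = 1.80

n ≈ 1.80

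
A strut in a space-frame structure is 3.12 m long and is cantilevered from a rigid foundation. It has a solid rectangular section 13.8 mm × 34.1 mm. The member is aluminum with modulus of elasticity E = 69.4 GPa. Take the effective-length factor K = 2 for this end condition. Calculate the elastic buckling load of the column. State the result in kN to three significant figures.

Buckling occurs about the weak axis: I_min = h·b³/12 with b = 13.8 mm (the shorter side).
I_min = 34.1×13.8³/12 = 7.468×10^3 mm⁴
I = 7.468×10^3 mm⁴ = 7.468×10^-9 m⁴
Effective length L_e = K·L = 2 × 3.12 = 6.240 m
P_cr = π²EI / L_e² = π² × 69.4×10⁹ × 7.468×10^-9 / 6.240² = 131.4 N

P_cr ≈ 0.131 kN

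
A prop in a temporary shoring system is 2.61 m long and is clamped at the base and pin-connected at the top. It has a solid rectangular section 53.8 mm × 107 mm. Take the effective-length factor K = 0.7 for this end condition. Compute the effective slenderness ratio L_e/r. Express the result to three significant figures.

Buckling occurs about the weak axis: I_min = h·b³/12 with b = 53.8 mm (the shorter side).
I_min = 107×53.8³/12 = 1.389×10^6 mm⁴
A = 5.757×10^3 mm²;  r_min = √(I/A) = √(1.389×10^6/5.757×10^3) = 15.53 mm
L_e = K·L = 0.7 × 2.61 m = 1.827 m = 1827.0 mm
λ = L_e / r_min = 1827.0 / 15.53 = 118

λ ≈ 118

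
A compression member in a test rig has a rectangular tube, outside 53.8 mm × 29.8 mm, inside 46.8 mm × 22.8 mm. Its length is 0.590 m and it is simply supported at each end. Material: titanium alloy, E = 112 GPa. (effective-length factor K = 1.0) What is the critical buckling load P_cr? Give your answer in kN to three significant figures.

P_cr ≈ 230 kN

Weak-axis I_min = (h_o·b_o³ − h_i·b_i³)/12 with b_o = 29.8, b_i = 22.80 mm (shorter outer/inner sides).
I_min = (53.8×29.8³ − 46.80×22.80³)/12 = 7.242×10^4 mm⁴
I = 7.242×10^4 mm⁴ = 7.242×10^-8 m⁴
Effective length L_e = K·L = 1 × 0.590 = 0.5900 m
P_cr = π²EI / L_e² = π² × 112×10⁹ × 7.242×10^-8 / 0.5900² = 2.300×10^5 N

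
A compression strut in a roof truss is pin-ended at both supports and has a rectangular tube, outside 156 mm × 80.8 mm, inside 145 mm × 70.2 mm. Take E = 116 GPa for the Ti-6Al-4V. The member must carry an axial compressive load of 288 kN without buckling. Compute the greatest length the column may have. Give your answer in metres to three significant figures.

L_max ≈ 3.26 m

Weak-axis I_min = (h_o·b_o³ − h_i·b_i³)/12 with b_o = 80.8, b_i = 70.20 mm (shorter outer/inner sides).
I_min = (156×80.8³ − 145.0×70.20³)/12 = 2.677×10^6 mm⁴
I = 2.677×10^-6 m⁴
At the buckling limit P_cr = P = 2.880×10^5 N
From P_cr = π²EI/(K·L)²:  L = (1/K)·√(π²EI/P_cr) = (1/1)·√(π²×1.16×10^11×2.677×10^-6/2.880×10^5)
L = 3.26 m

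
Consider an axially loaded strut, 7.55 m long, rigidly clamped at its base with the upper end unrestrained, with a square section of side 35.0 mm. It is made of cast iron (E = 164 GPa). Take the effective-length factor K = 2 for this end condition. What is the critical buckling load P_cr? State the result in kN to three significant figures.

P_cr ≈ 0.888 kN

I = a⁴/12 = 35.0⁴/12 = 1.251×10^5 mm⁴
I = 1.251×10^5 mm⁴ = 1.251×10^-7 m⁴
Effective length L_e = K·L = 2 × 7.55 = 15.10 m
P_cr = π²EI / L_e² = π² × 164×10⁹ × 1.251×10^-7 / 15.10² = 887.7 N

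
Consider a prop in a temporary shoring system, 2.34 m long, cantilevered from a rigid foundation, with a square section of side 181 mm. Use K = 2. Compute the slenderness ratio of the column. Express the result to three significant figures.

λ ≈ 89.6

For a square r = a/√12 = 181/√12 = 52.25 mm
L_e = K·L = 2 × 2.34 m = 4.680 m = 4680.0 mm
λ = L_e / r_min = 4680.0 / 52.25 = 89.6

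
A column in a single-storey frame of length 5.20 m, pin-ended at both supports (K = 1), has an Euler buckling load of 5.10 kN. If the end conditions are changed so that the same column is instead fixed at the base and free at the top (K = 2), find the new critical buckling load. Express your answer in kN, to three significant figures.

P_cr ∝ 1/K², so P_cr,new = P_cr,old × (K_old/K_new)² = 5.10 × (1/2)²
= 5.10 × 0.2500 = 1.27 kN

P_cr ≈ 1.27 kN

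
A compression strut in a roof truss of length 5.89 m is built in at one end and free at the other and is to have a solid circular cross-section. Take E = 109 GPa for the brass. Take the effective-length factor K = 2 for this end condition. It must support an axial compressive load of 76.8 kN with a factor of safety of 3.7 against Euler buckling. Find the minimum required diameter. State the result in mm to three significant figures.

Required P_cr = n·P = 3.7 × 76.8 = 284.2 kN
L_e = K·L = 2 × 5.89 = 11.78 m
Required I = P_cr·L_e²/(π²E) = 2.842×10^5 × 11.78² / (π² × 1.09×10^11) = 3.665×10^-5 m⁴
I_req = 3.665×10^7 mm⁴
Solid circle: I = πd⁴/64  ⇒  d = (64I/π)^(1/4) = (64×3.665×10^7/π)^(1/4) = 165 mm

d ≈ 165 mm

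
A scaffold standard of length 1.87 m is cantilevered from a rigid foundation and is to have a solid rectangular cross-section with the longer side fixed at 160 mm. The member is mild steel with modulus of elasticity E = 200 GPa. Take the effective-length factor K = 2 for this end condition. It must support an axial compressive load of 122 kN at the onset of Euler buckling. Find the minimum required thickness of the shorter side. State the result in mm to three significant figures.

L_e = K·L = 2 × 1.87 = 3.740 m
Required I = P_cr·L_e²/(π²E) = 1.220×10^5 × 3.740² / (π² × 2.00×10^11) = 8.645×10^-7 m⁴
I_req = 8.645×10^5 mm⁴
Rectangle, weak axis: I_min = h·b³/12 with h = 160 mm fixed  ⇒  b = (12I/h)^(1/3) = 40.2 mm

b ≈ 40.2 mm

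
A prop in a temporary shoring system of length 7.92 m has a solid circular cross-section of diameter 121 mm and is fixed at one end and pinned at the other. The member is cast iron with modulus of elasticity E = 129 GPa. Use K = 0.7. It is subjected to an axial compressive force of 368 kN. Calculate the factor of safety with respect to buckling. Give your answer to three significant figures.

n ≈ 1.18

I = πd⁴/64 = π×121⁴/64 = 1.052×10^7 mm⁴
I = 1.052×10^7 mm⁴ = 1.052×10^-5 m⁴
Effective length L_e = K·L = 0.7 × 7.92 = 5.544 m
P_cr = π²EI / L_e² = π² × 129×10⁹ × 1.052×10^-5 / 5.544² = 4.359×10^5 N
Factor of safety n = P_cr / P = 435.87 / 368 = 1.18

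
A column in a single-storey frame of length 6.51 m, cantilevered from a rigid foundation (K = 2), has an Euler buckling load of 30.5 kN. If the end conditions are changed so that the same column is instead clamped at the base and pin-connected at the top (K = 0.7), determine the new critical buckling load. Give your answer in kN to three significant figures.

P_cr ≈ 249 kN

P_cr ∝ 1/K², so P_cr,new = P_cr,old × (K_old/K_new)² = 30.5 × (2/0.7)²
= 30.5 × 8.163 = 249 kN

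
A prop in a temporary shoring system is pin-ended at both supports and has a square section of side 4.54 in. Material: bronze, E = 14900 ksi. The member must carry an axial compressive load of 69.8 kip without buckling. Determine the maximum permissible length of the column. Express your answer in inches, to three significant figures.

I = a⁴/12 = 4.54⁴/12 = 35.40 in⁴
At the buckling limit P_cr = P = 6.980×10^4 lb
From P_cr = π²EI/(K·L)²:  L = (1/K)·√(π²EI/P_cr) = (1/1)·√(π²×1.49×10^7×35.40/6.980×10^4)
L = 273 in

L_max ≈ 273 in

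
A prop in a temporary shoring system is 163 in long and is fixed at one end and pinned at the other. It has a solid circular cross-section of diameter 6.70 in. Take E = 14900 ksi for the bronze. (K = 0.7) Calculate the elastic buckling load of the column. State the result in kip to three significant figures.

I = πd⁴/64 = π×6.70⁴/64 = 98.92 in⁴
Effective length L_e = K·L = 0.7 × 163 = 114.1 in
P_cr = π²EI / L_e² = π² × 14900×10³ × 98.92 / 114.1² = 1.117×10^6 lb

P_cr ≈ 1120 kip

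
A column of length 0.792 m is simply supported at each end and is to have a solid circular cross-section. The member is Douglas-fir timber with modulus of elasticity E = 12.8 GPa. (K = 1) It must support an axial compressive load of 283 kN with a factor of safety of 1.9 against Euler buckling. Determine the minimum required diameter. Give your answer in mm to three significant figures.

Required P_cr = n·P = 1.9 × 283 = 537.7 kN
L_e = K·L = 1 × 0.792 = 0.7920 m
Required I = P_cr·L_e²/(π²E) = 5.377×10^5 × 0.7920² / (π² × 1.28×10^10) = 2.670×10^-6 m⁴
I_req = 2.670×10^6 mm⁴
Solid circle: I = πd⁴/64  ⇒  d = (64I/π)^(1/4) = (64×2.670×10^6/π)^(1/4) = 85.9 mm

d ≈ 85.9 mm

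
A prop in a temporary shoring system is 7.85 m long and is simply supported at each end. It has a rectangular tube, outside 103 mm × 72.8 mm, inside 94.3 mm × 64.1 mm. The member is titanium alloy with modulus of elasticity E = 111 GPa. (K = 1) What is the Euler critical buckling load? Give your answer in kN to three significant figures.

P_cr ≈ 22.1 kN

Weak-axis I_min = (h_o·b_o³ − h_i·b_i³)/12 with b_o = 72.8, b_i = 64.10 mm (shorter outer/inner sides).
I_min = (103×72.8³ − 94.30×64.10³)/12 = 1.242×10^6 mm⁴
I = 1.242×10^6 mm⁴ = 1.242×10^-6 m⁴
Effective length L_e = K·L = 1 × 7.85 = 7.850 m
P_cr = π²EI / L_e² = π² × 111×10⁹ × 1.242×10^-6 / 7.850² = 2.208×10^4 N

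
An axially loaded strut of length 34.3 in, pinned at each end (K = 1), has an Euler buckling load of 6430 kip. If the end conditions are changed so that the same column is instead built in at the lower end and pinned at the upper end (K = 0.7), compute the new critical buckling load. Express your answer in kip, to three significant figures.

P_cr ∝ 1/K², so P_cr,new = P_cr,old × (K_old/K_new)² = 6430 × (1/0.7)²
= 6430 × 2.041 = 13100 kip

P_cr ≈ 13100 kip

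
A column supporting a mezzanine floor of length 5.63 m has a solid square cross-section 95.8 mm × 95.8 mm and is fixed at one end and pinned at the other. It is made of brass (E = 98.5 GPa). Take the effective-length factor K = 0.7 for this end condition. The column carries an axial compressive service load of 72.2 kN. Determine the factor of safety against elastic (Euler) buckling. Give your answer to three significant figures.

I = a⁴/12 = 95.8⁴/12 = 7.019×10^6 mm⁴
I = 7.019×10^6 mm⁴ = 7.019×10^-6 m⁴
Effective length L_e = K·L = 0.7 × 5.63 = 3.941 m
P_cr = π²EI / L_e² = π² × 98.5×10⁹ × 7.019×10^-6 / 3.941² = 4.393×10^5 N
Factor of safety n = P_cr / P = 439.34 / 72.2 = 6.09

n ≈ 6.09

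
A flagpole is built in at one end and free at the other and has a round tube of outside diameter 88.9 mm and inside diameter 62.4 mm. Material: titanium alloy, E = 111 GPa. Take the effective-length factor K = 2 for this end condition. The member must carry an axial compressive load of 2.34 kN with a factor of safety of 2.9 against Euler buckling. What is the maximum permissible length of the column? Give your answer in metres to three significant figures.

L_max ≈ 9.68 m

d_o = 88.9 mm, d_i = 62.4 mm
I = π(d_o⁴ − d_i⁴)/64 = π(88.9⁴ − 62.40⁴)/64 = 2.322×10^6 mm⁴
I = 2.322×10^-6 m⁴
Required critical load P_cr = n·P = 2.9 × 2.34 = 6.786 kN = 6.786×10^3 N
From P_cr = π²EI/(K·L)²:  L = (1/K)·√(π²EI/P_cr) = (1/2)·√(π²×1.11×10^11×2.322×10^-6/6.786×10^3)
L = 9.68 m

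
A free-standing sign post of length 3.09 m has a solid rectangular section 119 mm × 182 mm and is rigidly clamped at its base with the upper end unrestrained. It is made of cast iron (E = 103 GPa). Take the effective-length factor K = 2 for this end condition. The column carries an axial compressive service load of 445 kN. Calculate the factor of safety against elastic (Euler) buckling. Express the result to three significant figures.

n ≈ 1.53

Buckling occurs about the weak axis: I_min = h·b³/12 with b = 119 mm (the shorter side).
I_min = 182×119³/12 = 2.556×10^7 mm⁴
I = 2.556×10^7 mm⁴ = 2.556×10^-5 m⁴
Effective length L_e = K·L = 2 × 3.09 = 6.180 m
P_cr = π²EI / L_e² = π² × 103×10⁹ × 2.556×10^-5 / 6.180² = 6.803×10^5 N
Factor of safety n = P_cr / P = 680.29 / 445 = 1.53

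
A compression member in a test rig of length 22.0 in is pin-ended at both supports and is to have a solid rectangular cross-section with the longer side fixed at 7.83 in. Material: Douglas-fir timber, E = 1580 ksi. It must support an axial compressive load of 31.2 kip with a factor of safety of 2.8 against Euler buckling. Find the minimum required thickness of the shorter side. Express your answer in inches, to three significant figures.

b ≈ 1.61 in

Required P_cr = n·P = 2.8 × 31.2 = 87.36 kip
L_e = K·L = 1 × 22.0 = 22.00 in
Required I = P_cr·L_e²/(π²E) = 8.736×10^4 × 22.00² / (π² × 1.58×10^6) = 2.711 in⁴
Rectangle, weak axis: I_min = h·b³/12 with h = 7.83 in fixed  ⇒  b = (12I/h)^(1/3) = 1.61 in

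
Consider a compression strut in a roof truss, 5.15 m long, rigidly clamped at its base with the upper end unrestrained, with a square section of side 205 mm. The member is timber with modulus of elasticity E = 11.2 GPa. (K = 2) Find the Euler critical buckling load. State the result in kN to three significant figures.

P_cr ≈ 153 kN

I = a⁴/12 = 205⁴/12 = 1.472×10^8 mm⁴
I = 1.472×10^8 mm⁴ = 1.472×10^-4 m⁴
Effective length L_e = K·L = 2 × 5.15 = 10.30 m
P_cr = π²EI / L_e² = π² × 11.2×10⁹ × 1.472×10^-4 / 10.30² = 1.533×10^5 N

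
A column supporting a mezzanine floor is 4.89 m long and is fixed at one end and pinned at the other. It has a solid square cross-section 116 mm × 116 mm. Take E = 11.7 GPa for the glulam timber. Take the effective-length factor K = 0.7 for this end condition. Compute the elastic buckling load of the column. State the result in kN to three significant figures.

I = a⁴/12 = 116⁴/12 = 1.509×10^7 mm⁴
I = 1.509×10^7 mm⁴ = 1.509×10^-5 m⁴
Effective length L_e = K·L = 0.7 × 4.89 = 3.423 m
P_cr = π²EI / L_e² = π² × 11.7×10⁹ × 1.509×10^-5 / 3.423² = 1.487×10^5 N

P_cr ≈ 149 kN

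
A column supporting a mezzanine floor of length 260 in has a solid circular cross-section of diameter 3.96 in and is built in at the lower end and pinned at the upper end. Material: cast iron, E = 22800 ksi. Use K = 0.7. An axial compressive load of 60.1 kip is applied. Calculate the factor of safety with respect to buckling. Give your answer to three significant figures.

n ≈ 1.36

I = πd⁴/64 = π×3.96⁴/64 = 12.07 in⁴
Effective length L_e = K·L = 0.7 × 260 = 182.0 in
P_cr = π²EI / L_e² = π² × 22800×10³ × 12.07 / 182.0² = 8.201×10^4 lb
Factor of safety n = P_cr / P = 82.005 / 60.1 = 1.36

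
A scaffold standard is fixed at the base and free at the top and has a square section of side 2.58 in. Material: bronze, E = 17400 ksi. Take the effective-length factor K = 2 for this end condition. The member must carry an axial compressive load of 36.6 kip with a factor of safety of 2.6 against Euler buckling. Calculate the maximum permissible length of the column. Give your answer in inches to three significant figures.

I = a⁴/12 = 2.58⁴/12 = 3.692 in⁴
Required critical load P_cr = n·P = 2.6 × 36.6 = 95.16 kip = 9.516×10^4 lb
From P_cr = π²EI/(K·L)²:  L = (1/K)·√(π²EI/P_cr) = (1/2)·√(π²×1.74×10^7×3.692/9.516×10^4)
L = 40.8 in

L_max ≈ 40.8 in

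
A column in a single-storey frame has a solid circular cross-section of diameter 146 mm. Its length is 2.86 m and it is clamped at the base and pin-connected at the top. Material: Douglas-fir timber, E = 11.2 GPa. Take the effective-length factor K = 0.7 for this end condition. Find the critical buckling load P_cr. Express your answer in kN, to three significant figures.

I = πd⁴/64 = π×146⁴/64 = 2.230×10^7 mm⁴
I = 2.230×10^7 mm⁴ = 2.230×10^-5 m⁴
Effective length L_e = K·L = 0.7 × 2.86 = 2.002 m
P_cr = π²EI / L_e² = π² × 11.2×10⁹ × 2.230×10^-5 / 2.002² = 6.151×10^5 N

P_cr ≈ 615 kN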